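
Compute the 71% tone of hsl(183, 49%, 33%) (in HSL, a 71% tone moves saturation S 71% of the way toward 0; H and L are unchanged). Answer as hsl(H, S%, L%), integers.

hsl(183, 14%, 33%)

S moves 71% from 49 toward 0: 49 − 34.79 = 14.21 → 14.
H and L are unchanged.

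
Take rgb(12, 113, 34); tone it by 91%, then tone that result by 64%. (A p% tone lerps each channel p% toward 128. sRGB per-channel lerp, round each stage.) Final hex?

Lerp each channel 91% toward 128:
  R: 12 + 0.91×(128−12) = 12 + 105.56 = 117.56 → 118
  G: 113 + 0.91×(128−113) = 113 + 13.65 = 126.65 → 127
  B: 34 + 0.91×(128−34) = 34 + 85.54 = 119.54 → 120
After the tone: rgb(118, 127, 120) = #767f78.
Lerp each channel 64% toward 128:
  R: 118 + 6.4 = 124.4 → 124
  G: 127 + 0.64 = 127.64 → 128
  B: 120 + 5.12 = 125.12 → 125
rgb(124, 128, 125) = #7c807d.

#7c807d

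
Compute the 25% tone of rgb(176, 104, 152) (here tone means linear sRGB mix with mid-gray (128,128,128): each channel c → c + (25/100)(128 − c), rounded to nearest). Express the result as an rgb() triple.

A 25% tone moves each channel 25% toward 128:
  R: 176 + 0.25×(128−176) = 176 − 12 = 164 → 164
  G: 104 + 0.25×(128−104) = 104 + 6 = 110 → 110
  B: 152 − 6 = 146 → 146

rgb(164, 110, 146)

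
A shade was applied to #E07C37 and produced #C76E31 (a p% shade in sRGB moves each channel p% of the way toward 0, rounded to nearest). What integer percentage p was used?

#E07C37 is rgb(224, 124, 55); #C76E31 is rgb(199, 110, 49).
On the R channel (widest range): 199 ≈ 224 + (p/100)(0 − 224), so p ≈ 100×(199 − 224)/(0 − 224) = -2500/-224 = 11.16.
p = 11 reproduces all three channels after rounding.

11%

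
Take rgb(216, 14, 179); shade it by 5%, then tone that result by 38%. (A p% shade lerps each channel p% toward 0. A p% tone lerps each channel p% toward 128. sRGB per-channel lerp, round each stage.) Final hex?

#B0399A

Per channel, c → c + 0.05(0 − c):
  R: 216 + 0.05×(0−216) = 216 − 10.8 = 205.2 → 205
  G: 14 + 0.05×(0−14) = 14 − 0.7 = 13.3 → 13
  B: 179 − 8.95 = 170.05 → 170
After the shade: rgb(205, 13, 170) = #CD0DAA.
A 38% tone moves each channel 38% toward 128:
  R: 205 + 0.38×(128−205) = 205 − 29.26 = 175.74 → 176
  G: 13 + 43.7 = 56.7 → 57
  B: 170 − 15.96 = 154.04 → 154
rgb(176, 57, 154) = #B0399A.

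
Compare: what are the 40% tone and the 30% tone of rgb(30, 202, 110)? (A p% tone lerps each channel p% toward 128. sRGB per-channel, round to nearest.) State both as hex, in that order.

40% tone:
  R: 30 + 0.4×(128−30) = 30 + 39.2 = 69.2 → 69
  G: 202 + 0.4×(128−202) = 202 − 29.6 = 172.4 → 172
  B: 110 + 7.2 = 117.2 → 117
  → #45AC75
30% tone:
  R: 30 + 0.3×(128−30) = 30 + 29.4 = 59.4 → 59
  G: 202 − 22.2 = 179.8 → 180
  B: 110 + 5.4 = 115.4 → 115
  → #3BB473

#45AC75, #3BB473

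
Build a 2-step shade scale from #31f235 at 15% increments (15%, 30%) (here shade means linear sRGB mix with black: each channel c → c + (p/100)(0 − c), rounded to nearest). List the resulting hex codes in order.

#2ace2d, #22a925

#31f235 is rgb(49, 242, 53).
15%: (49 − 7.35 = 41.65→42, 242 − 36.3 = 205.7→206, 53 − 7.95 = 45.05→45) → #2ace2d
30%: (49 − 14.7 = 34.3→34, 242 − 72.6 = 169.4→169, 53 − 15.9 = 37.1→37) → #22a925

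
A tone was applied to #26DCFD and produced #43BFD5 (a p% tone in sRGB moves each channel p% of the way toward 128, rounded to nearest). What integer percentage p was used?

#26DCFD is rgb(38, 220, 253); #43BFD5 is rgb(67, 191, 213).
On the B channel (widest range): 213 ≈ 253 + (p/100)(128 − 253), so p ≈ 100×(213 − 253)/(128 − 253) = -4000/-125 = 32.00.
p = 32 reproduces all three channels after rounding.

32%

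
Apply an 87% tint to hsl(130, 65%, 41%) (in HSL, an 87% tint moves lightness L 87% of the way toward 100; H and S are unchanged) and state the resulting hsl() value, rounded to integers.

L moves 87% from 41 toward 100: 41 + 51.33 = 92.33 → 92.
H and S are unchanged.

hsl(130, 65%, 92%)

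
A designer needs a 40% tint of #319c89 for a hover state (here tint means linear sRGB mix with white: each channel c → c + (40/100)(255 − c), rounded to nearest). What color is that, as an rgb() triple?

rgb(131, 196, 184)

#319c89 is rgb(49, 156, 137).
A 40% tint moves each channel 40% toward 255:
  R: 49 + 0.4×(255−49) = 49 + 82.4 = 131.4 → 131
  G: 156 + 39.6 = 195.6 → 196
  B: 137 + 47.2 = 184.2 → 184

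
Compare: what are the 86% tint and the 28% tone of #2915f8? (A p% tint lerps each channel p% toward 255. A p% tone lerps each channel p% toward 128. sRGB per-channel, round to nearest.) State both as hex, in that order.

#e1defe, #4133d6

#2915f8 is rgb(41, 21, 248).
86% tint:
  R: 41 + 0.86×(255−41) = 41 + 184.04 = 225.04 → 225
  G: 21 + 0.86×(255−21) = 21 + 201.24 = 222.24 → 222
  B: 248 + 6.02 = 254.02 → 254
  → #e1defe
28% tone:
  R: 41 + 0.28×(128−41) = 41 + 24.36 = 65.36 → 65
  G: 21 + 0.28×(128−21) = 21 + 29.96 = 50.96 → 51
  B: 248 + 0.28×(128−248) = 248 − 33.6 = 214.4 → 214
  → #4133d6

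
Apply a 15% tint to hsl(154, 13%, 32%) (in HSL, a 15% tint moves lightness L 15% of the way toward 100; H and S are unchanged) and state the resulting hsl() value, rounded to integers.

L moves 15% from 32 toward 100: 32 + 10.2 = 42.2 → 42.
H and S are unchanged.

hsl(154, 13%, 42%)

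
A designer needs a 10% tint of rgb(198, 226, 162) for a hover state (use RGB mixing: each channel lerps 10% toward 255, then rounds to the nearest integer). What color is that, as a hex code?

#cce5ab

A 10% tint moves each channel 10% toward 255:
  R: 198 + 0.1×(255−198) = 198 + 5.7 = 203.7 → 204
  G: 226 + 2.9 = 228.9 → 229
  B: 162 + 0.1×(255−162) = 162 + 9.3 = 171.3 → 171
rgb(204, 229, 171) = #cce5ab.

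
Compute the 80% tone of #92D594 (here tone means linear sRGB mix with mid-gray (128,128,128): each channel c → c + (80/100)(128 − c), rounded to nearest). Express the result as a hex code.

#92D594 is rgb(146, 213, 148).
Per channel, c → c + 0.8(128 − c):
  R: 146 − 14.4 = 131.6 → 132
  G: 213 + 0.8×(128−213) = 213 − 68 = 145 → 145
  B: 148 + 0.8×(128−148) = 148 − 16 = 132 → 132
rgb(132, 145, 132) = #849184.

#849184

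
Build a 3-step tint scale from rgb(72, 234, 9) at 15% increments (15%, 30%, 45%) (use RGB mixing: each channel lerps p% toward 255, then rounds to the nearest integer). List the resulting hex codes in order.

15%: (72 + 27.45 = 99.45→99, 234 + 3.15 = 237.15→237, 9 + 36.9 = 45.9→46) → #63ed2e
30%: (72 + 54.9 = 126.9→127, 234 + 6.3 = 240.3→240, 9 + 73.8 = 82.8→83) → #7ff053
45%: (72 + 82.35 = 154.35→154, 234 + 9.45 = 243.45→243, 9 + 110.7 = 119.7→120) → #9af378

#63ed2e, #7ff053, #9af378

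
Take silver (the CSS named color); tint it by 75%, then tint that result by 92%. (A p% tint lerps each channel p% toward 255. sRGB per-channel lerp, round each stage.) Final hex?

#FEFEFE

CSS silver is rgb(192, 192, 192).
Per channel, c → c + 0.75(255 − c):
  R: 192 + 0.75×(255−192) = 192 + 47.25 = 239.25 → 239
  G: 192 + 0.75×(255−192) = 192 + 47.25 = 239.25 → 239
  B: 192 + 0.75×(255−192) = 192 + 47.25 = 239.25 → 239
After the tint: rgb(239, 239, 239) = #EFEFEF.
Lerp each channel 92% toward 255:
  R: 239 + 14.72 = 253.72 → 254
  G: 239 + 14.72 = 253.72 → 254
  B: 239 + 14.72 = 253.72 → 254
rgb(254, 254, 254) = #FEFEFE.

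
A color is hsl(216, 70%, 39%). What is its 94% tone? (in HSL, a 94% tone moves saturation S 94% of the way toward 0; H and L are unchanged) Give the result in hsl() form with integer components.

S moves 94% from 70 toward 0: 70 − 65.8 = 4.2 → 4.
H and L are unchanged.

hsl(216, 4%, 39%)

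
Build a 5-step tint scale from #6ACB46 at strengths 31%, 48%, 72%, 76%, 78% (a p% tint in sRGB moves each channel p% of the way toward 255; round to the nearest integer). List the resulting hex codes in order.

#98DB7F, #B2E49F, #D5F0CB, #DBF3D3, #DEF4D6

#6ACB46 is rgb(106, 203, 70).
31%: (106 + 46.19 = 152.19→152, 203 + 16.12 = 219.12→219, 70 + 57.35 = 127.35→127) → #98DB7F
48%: (106 + 71.52 = 177.52→178, 203 + 24.96 = 227.96→228, 70 + 88.8 = 158.8→159) → #B2E49F
72%: (106 + 107.28 = 213.28→213, 203 + 37.44 = 240.44→240, 70 + 133.2 = 203.2→203) → #D5F0CB
76%: (106 + 113.24 = 219.24→219, 203 + 39.52 = 242.52→243, 70 + 140.6 = 210.6→211) → #DBF3D3
78%: (106 + 116.22 = 222.22→222, 203 + 40.56 = 243.56→244, 70 + 144.3 = 214.3→214) → #DEF4D6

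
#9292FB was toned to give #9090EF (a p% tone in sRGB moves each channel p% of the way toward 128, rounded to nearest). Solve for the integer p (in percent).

#9292FB is rgb(146, 146, 251); #9090EF is rgb(144, 144, 239).
On the B channel (widest range): 239 ≈ 251 + (p/100)(128 − 251), so p ≈ 100×(239 − 251)/(128 − 251) = -1200/-123 = 9.76.
p = 10 reproduces all three channels after rounding.

10%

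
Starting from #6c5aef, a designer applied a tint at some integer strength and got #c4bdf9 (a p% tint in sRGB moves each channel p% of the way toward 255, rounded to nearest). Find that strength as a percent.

60%

#6c5aef is rgb(108, 90, 239); #c4bdf9 is rgb(196, 189, 249).
On the G channel (widest range): 189 ≈ 90 + (p/100)(255 − 90), so p ≈ 100×(189 − 90)/(255 − 90) = 9900/165 = 60.00.
p = 60 reproduces all three channels after rounding.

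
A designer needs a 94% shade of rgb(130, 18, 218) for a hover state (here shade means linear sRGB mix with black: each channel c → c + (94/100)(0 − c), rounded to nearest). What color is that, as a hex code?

Lerp each channel 94% toward 0:
  R: 130 + 0.94×(0−130) = 130 − 122.2 = 7.8 → 8
  G: 18 + 0.94×(0−18) = 18 − 16.92 = 1.08 → 1
  B: 218 + 0.94×(0−218) = 218 − 204.92 = 13.08 → 13
rgb(8, 1, 13) = #08010d.

#08010d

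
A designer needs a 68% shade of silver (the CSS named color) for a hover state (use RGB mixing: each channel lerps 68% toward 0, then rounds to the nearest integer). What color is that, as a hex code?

#3d3d3d

CSS silver is rgb(192, 192, 192).
Per channel, c → c + 0.68(0 − c):
  R: 192 + 0.68×(0−192) = 192 − 130.56 = 61.44 → 61
  G: 192 − 130.56 = 61.44 → 61
  B: 192 + 0.68×(0−192) = 192 − 130.56 = 61.44 → 61
rgb(61, 61, 61) = #3d3d3d.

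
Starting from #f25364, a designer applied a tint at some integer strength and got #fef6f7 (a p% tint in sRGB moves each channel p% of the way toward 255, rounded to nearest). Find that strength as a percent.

#f25364 is rgb(242, 83, 100); #fef6f7 is rgb(254, 246, 247).
On the G channel (widest range): 246 ≈ 83 + (p/100)(255 − 83), so p ≈ 100×(246 − 83)/(255 − 83) = 16300/172 = 94.77.
p = 95 reproduces all three channels after rounding.

95%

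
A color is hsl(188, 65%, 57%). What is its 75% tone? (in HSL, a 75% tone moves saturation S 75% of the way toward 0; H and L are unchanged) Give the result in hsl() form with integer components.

S moves 75% from 65 toward 0: 65 − 48.75 = 16.25 → 16.
H and L are unchanged.

hsl(188, 16%, 57%)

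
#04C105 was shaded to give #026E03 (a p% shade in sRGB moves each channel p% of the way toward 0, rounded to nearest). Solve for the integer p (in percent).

43%

#04C105 is rgb(4, 193, 5); #026E03 is rgb(2, 110, 3).
On the G channel (widest range): 110 ≈ 193 + (p/100)(0 − 193), so p ≈ 100×(110 − 193)/(0 − 193) = -8300/-193 = 43.01.
p = 43 reproduces all three channels after rounding.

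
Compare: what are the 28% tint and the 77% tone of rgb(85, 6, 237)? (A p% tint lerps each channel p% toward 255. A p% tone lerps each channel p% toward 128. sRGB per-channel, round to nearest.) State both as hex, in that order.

#854CF2, #766499

28% tint:
  R: 85 + 0.28×(255−85) = 85 + 47.6 = 132.6 → 133
  G: 6 + 69.72 = 75.72 → 76
  B: 237 + 0.28×(255−237) = 237 + 5.04 = 242.04 → 242
  → #854CF2
77% tone:
  R: 85 + 0.77×(128−85) = 85 + 33.11 = 118.11 → 118
  G: 6 + 0.77×(128−6) = 6 + 93.94 = 99.94 → 100
  B: 237 − 83.93 = 153.07 → 153
  → #766499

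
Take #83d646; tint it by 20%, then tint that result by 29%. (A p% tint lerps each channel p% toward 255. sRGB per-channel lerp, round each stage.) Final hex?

#83d646 is rgb(131, 214, 70).
A 20% tint moves each channel 20% toward 255:
  R: 131 + 0.2×(255−131) = 131 + 24.8 = 155.8 → 156
  G: 214 + 8.2 = 222.2 → 222
  B: 70 + 0.2×(255−70) = 70 + 37 = 107 → 107
After the tint: rgb(156, 222, 107) = #9cde6b.
Lerp each channel 29% toward 255:
  R: 156 + 0.29×(255−156) = 156 + 28.71 = 184.71 → 185
  G: 222 + 9.57 = 231.57 → 232
  B: 107 + 42.92 = 149.92 → 150
rgb(185, 232, 150) = #b9e896.

#b9e896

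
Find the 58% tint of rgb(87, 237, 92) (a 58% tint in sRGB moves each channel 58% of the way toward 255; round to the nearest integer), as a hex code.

Per channel, c → c + 0.58(255 − c):
  R: 87 + 0.58×(255−87) = 87 + 97.44 = 184.44 → 184
  G: 237 + 0.58×(255−237) = 237 + 10.44 = 247.44 → 247
  B: 92 + 0.58×(255−92) = 92 + 94.54 = 186.54 → 187
rgb(184, 247, 187) = #B8F7BB.

#B8F7BB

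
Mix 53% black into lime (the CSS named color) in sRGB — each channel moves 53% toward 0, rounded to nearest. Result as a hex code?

#007800

CSS lime is rgb(0, 255, 0).
A 53% shade moves each channel 53% toward 0:
  R: 0 + 0.53×(0−0) = 0 + 0 = 0 → 0
  G: 255 + 0.53×(0−255) = 255 − 135.15 = 119.85 → 120
  B: 0 + 0.53×(0−0) = 0 + 0 = 0 → 0
rgb(0, 120, 0) = #007800.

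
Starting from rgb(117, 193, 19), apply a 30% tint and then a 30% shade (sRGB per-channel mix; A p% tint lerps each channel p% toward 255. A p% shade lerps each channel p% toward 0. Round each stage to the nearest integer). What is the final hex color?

#6F943F

A 30% tint moves each channel 30% toward 255:
  R: 117 + 41.4 = 158.4 → 158
  G: 193 + 0.3×(255−193) = 193 + 18.6 = 211.6 → 212
  B: 19 + 70.8 = 89.8 → 90
After the tint: rgb(158, 212, 90) = #9ED45A.
Lerp each channel 30% toward 0:
  R: 158 + 0.3×(0−158) = 158 − 47.4 = 110.6 → 111
  G: 212 + 0.3×(0−212) = 212 − 63.6 = 148.4 → 148
  B: 90 + 0.3×(0−90) = 90 − 27 = 63 → 63
rgb(111, 148, 63) = #6F943F.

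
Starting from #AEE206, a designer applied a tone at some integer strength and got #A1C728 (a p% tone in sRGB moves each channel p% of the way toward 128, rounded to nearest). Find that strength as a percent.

#AEE206 is rgb(174, 226, 6); #A1C728 is rgb(161, 199, 40).
On the B channel (widest range): 40 ≈ 6 + (p/100)(128 − 6), so p ≈ 100×(40 − 6)/(128 − 6) = 3400/122 = 27.87.
p = 28 reproduces all three channels after rounding.

28%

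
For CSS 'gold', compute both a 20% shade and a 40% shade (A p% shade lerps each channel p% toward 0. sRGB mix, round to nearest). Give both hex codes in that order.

CSS gold is rgb(255, 215, 0).
20% shade:
  R: 255 − 51 = 204 → 204
  G: 215 − 43 = 172 → 172
  B: 0 + 0 = 0 → 0
  → #CCAC00
40% shade:
  R: 255 − 102 = 153 → 153
  G: 215 + 0.4×(0−215) = 215 − 86 = 129 → 129
  B: 0 + 0.4×(0−0) = 0 + 0 = 0 → 0
  → #998100

#CCAC00, #998100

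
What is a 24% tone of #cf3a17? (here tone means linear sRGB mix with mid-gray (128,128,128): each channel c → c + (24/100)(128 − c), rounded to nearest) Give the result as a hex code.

#bc4b30

#cf3a17 is rgb(207, 58, 23).
Lerp each channel 24% toward 128:
  R: 207 + 0.24×(128−207) = 207 − 18.96 = 188.04 → 188
  G: 58 + 0.24×(128−58) = 58 + 16.8 = 74.8 → 75
  B: 23 + 25.2 = 48.2 → 48
rgb(188, 75, 48) = #bc4b30.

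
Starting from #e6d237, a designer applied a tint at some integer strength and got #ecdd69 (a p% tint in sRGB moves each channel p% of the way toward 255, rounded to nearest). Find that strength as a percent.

#e6d237 is rgb(230, 210, 55); #ecdd69 is rgb(236, 221, 105).
On the B channel (widest range): 105 ≈ 55 + (p/100)(255 − 55), so p ≈ 100×(105 − 55)/(255 − 55) = 5000/200 = 25.00.
p = 25 reproduces all three channels after rounding.

25%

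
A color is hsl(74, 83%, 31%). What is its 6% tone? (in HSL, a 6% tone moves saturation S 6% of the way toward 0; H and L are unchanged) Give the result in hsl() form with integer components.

S moves 6% from 83 toward 0: 83 − 4.98 = 78.02 → 78.
H and L are unchanged.

hsl(74, 78%, 31%)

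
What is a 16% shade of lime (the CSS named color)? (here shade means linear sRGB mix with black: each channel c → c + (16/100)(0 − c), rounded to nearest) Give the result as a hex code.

CSS lime is rgb(0, 255, 0).
Per channel, c → c + 0.16(0 − c):
  R: 0 + 0.16×(0−0) = 0 + 0 = 0 → 0
  G: 255 − 40.8 = 214.2 → 214
  B: 0 + 0 = 0 → 0
rgb(0, 214, 0) = #00d600.

#00d600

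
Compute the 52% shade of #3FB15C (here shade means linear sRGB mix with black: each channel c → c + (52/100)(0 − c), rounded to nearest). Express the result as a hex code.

#1E552C

#3FB15C is rgb(63, 177, 92).
Lerp each channel 52% toward 0:
  R: 63 − 32.76 = 30.24 → 30
  G: 177 − 92.04 = 84.96 → 85
  B: 92 − 47.84 = 44.16 → 44
rgb(30, 85, 44) = #1E552C.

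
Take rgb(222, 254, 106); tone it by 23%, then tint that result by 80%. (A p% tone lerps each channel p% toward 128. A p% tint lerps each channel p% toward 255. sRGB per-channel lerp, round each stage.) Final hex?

Lerp each channel 23% toward 128:
  R: 222 + 0.23×(128−222) = 222 − 21.62 = 200.38 → 200
  G: 254 − 28.98 = 225.02 → 225
  B: 106 + 0.23×(128−106) = 106 + 5.06 = 111.06 → 111
After the tone: rgb(200, 225, 111) = #c8e16f.
Per channel, c → c + 0.8(255 − c):
  R: 200 + 44 = 244 → 244
  G: 225 + 0.8×(255−225) = 225 + 24 = 249 → 249
  B: 111 + 0.8×(255−111) = 111 + 115.2 = 226.2 → 226
rgb(244, 249, 226) = #f4f9e2.

#f4f9e2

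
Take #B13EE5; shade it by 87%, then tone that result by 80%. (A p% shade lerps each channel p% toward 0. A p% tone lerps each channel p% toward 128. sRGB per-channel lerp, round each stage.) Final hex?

#6B686C

#B13EE5 is rgb(177, 62, 229).
Per channel, c → c + 0.87(0 − c):
  R: 177 + 0.87×(0−177) = 177 − 153.99 = 23.01 → 23
  G: 62 − 53.94 = 8.06 → 8
  B: 229 − 199.23 = 29.77 → 30
After the shade: rgb(23, 8, 30) = #17081E.
Lerp each channel 80% toward 128:
  R: 23 + 0.8×(128−23) = 23 + 84 = 107 → 107
  G: 8 + 0.8×(128−8) = 8 + 96 = 104 → 104
  B: 30 + 0.8×(128−30) = 30 + 78.4 = 108.4 → 108
rgb(107, 104, 108) = #6B686C.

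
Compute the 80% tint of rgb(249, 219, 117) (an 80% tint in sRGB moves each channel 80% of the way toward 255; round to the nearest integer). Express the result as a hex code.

Lerp each channel 80% toward 255:
  R: 249 + 4.8 = 253.8 → 254
  G: 219 + 0.8×(255−219) = 219 + 28.8 = 247.8 → 248
  B: 117 + 0.8×(255−117) = 117 + 110.4 = 227.4 → 227
rgb(254, 248, 227) = #FEF8E3.

#FEF8E3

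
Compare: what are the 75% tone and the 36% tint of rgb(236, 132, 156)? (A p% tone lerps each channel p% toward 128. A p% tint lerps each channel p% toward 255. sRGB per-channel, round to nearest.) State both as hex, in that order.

75% tone:
  R: 236 − 81 = 155 → 155
  G: 132 + 0.75×(128−132) = 132 − 3 = 129 → 129
  B: 156 − 21 = 135 → 135
  → #9B8187
36% tint:
  R: 236 + 0.36×(255−236) = 236 + 6.84 = 242.84 → 243
  G: 132 + 0.36×(255−132) = 132 + 44.28 = 176.28 → 176
  B: 156 + 0.36×(255−156) = 156 + 35.64 = 191.64 → 192
  → #F3B0C0

#9B8187, #F3B0C0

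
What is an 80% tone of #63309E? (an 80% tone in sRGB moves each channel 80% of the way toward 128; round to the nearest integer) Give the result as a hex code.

#63309E is rgb(99, 48, 158).
An 80% tone moves each channel 80% toward 128:
  R: 99 + 23.2 = 122.2 → 122
  G: 48 + 64 = 112 → 112
  B: 158 + 0.8×(128−158) = 158 − 24 = 134 → 134
rgb(122, 112, 134) = #7A7086.

#7A7086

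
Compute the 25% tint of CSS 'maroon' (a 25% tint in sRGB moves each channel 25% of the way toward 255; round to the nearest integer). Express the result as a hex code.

#a04040

CSS maroon is rgb(128, 0, 0).
Lerp each channel 25% toward 255:
  R: 128 + 0.25×(255−128) = 128 + 31.75 = 159.75 → 160
  G: 0 + 63.75 = 63.75 → 64
  B: 0 + 0.25×(255−0) = 0 + 63.75 = 63.75 → 64
rgb(160, 64, 64) = #a04040.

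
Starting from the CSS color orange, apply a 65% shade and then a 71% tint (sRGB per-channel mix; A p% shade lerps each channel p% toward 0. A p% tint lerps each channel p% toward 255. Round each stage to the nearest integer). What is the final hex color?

CSS orange is rgb(255, 165, 0).
A 65% shade moves each channel 65% toward 0:
  R: 255 − 165.75 = 89.25 → 89
  G: 165 − 107.25 = 57.75 → 58
  B: 0 + 0.65×(0−0) = 0 + 0 = 0 → 0
After the shade: rgb(89, 58, 0) = #593A00.
Per channel, c → c + 0.71(255 − c):
  R: 89 + 0.71×(255−89) = 89 + 117.86 = 206.86 → 207
  G: 58 + 139.87 = 197.87 → 198
  B: 0 + 0.71×(255−0) = 0 + 181.05 = 181.05 → 181
rgb(207, 198, 181) = #CFC6B5.

#CFC6B5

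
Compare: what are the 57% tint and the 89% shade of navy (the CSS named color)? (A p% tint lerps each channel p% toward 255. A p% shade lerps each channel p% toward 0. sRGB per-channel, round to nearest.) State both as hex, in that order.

CSS navy is rgb(0, 0, 128).
57% tint:
  R: 0 + 145.35 = 145.35 → 145
  G: 0 + 145.35 = 145.35 → 145
  B: 128 + 72.39 = 200.39 → 200
  → #9191C8
89% shade:
  R: 0 + 0.89×(0−0) = 0 + 0 = 0 → 0
  G: 0 + 0.89×(0−0) = 0 + 0 = 0 → 0
  B: 128 − 113.92 = 14.08 → 14
  → #00000E

#9191C8, #00000E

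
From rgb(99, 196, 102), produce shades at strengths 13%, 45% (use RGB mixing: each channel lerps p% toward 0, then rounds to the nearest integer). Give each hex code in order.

13%: (99 − 12.87 = 86.13→86, 196 − 25.48 = 170.52→171, 102 − 13.26 = 88.74→89) → #56ab59
45%: (99 − 44.55 = 54.45→54, 196 − 88.2 = 107.8→108, 102 − 45.9 = 56.1→56) → #366c38

#56ab59, #366c38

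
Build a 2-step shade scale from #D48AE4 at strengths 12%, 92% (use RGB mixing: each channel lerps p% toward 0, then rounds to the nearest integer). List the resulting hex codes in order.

#D48AE4 is rgb(212, 138, 228).
12%: (212 − 25.44 = 186.56→187, 138 − 16.56 = 121.44→121, 228 − 27.36 = 200.64→201) → #BB79C9
92%: (212 − 195.04 = 16.96→17, 138 − 126.96 = 11.04→11, 228 − 209.76 = 18.24→18) → #110B12

#BB79C9, #110B12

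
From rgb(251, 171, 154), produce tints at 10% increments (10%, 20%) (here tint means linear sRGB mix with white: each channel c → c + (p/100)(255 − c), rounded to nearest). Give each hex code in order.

10%: (251→251, 171 + 8.4 = 179.4→179, 154 + 10.1 = 164.1→164) → #FBB3A4
20%: (251 + 0.8 = 251.8→252, 171 + 16.8 = 187.8→188, 154 + 20.2 = 174.2→174) → #FCBCAE

#FBB3A4, #FCBCAE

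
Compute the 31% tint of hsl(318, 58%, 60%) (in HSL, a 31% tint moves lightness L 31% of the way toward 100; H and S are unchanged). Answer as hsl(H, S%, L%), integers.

hsl(318, 58%, 72%)

L moves 31% from 60 toward 100: 60 + 12.4 = 72.4 → 72.
H and S are unchanged.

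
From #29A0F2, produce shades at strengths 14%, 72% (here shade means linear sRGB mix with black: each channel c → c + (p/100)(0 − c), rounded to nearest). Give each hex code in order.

#238AD0, #0B2D44

#29A0F2 is rgb(41, 160, 242).
14%: (41 − 5.74 = 35.26→35, 160 − 22.4 = 137.6→138, 242 − 33.88 = 208.12→208) → #238AD0
72%: (41 − 29.52 = 11.48→11, 160 − 115.2 = 44.8→45, 242 − 174.24 = 67.76→68) → #0B2D44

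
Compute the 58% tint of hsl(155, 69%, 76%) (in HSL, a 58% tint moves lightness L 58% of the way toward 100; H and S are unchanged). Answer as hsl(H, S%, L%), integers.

L moves 58% from 76 toward 100: 76 + 13.92 = 89.92 → 90.
H and S are unchanged.

hsl(155, 69%, 90%)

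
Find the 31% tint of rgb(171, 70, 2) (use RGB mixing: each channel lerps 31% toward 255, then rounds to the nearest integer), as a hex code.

A 31% tint moves each channel 31% toward 255:
  R: 171 + 26.04 = 197.04 → 197
  G: 70 + 57.35 = 127.35 → 127
  B: 2 + 0.31×(255−2) = 2 + 78.43 = 80.43 → 80
rgb(197, 127, 80) = #C57F50.

#C57F50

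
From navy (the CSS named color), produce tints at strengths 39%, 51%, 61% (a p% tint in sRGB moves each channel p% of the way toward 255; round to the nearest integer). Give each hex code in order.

CSS navy is rgb(0, 0, 128).
39%: (0 + 99.45 = 99.45→99, 0 + 99.45 = 99.45→99, 128 + 49.53 = 177.53→178) → #6363B2
51%: (0 + 130.05 = 130.05→130, 0 + 130.05 = 130.05→130, 128 + 64.77 = 192.77→193) → #8282C1
61%: (0 + 155.55 = 155.55→156, 0 + 155.55 = 155.55→156, 128 + 77.47 = 205.47→205) → #9C9CCD

#6363B2, #8282C1, #9C9CCD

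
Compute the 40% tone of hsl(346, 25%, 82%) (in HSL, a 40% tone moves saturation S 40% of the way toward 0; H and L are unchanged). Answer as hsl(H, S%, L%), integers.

hsl(346, 15%, 82%)

S moves 40% from 25 toward 0: 25 − 10 = 15 → 15.
H and L are unchanged.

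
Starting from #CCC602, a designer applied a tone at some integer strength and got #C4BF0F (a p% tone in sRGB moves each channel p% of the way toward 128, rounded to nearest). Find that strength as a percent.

10%

#CCC602 is rgb(204, 198, 2); #C4BF0F is rgb(196, 191, 15).
On the B channel (widest range): 15 ≈ 2 + (p/100)(128 − 2), so p ≈ 100×(15 − 2)/(128 − 2) = 1300/126 = 10.32.
p = 10 reproduces all three channels after rounding.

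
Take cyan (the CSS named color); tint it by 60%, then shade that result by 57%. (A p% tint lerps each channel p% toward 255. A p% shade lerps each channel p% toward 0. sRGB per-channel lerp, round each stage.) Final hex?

CSS cyan is rgb(0, 255, 255).
Lerp each channel 60% toward 255:
  R: 0 + 0.6×(255−0) = 0 + 153 = 153 → 153
  G: 255 + 0.6×(255−255) = 255 + 0 = 255 → 255
  B: 255 + 0.6×(255−255) = 255 + 0 = 255 → 255
After the tint: rgb(153, 255, 255) = #99FFFF.
Per channel, c → c + 0.57(0 − c):
  R: 153 + 0.57×(0−153) = 153 − 87.21 = 65.79 → 66
  G: 255 + 0.57×(0−255) = 255 − 145.35 = 109.65 → 110
  B: 255 − 145.35 = 109.65 → 110
rgb(66, 110, 110) = #426E6E.

#426E6E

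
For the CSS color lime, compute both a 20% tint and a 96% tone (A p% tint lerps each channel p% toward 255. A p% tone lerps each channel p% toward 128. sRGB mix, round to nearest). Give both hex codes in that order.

CSS lime is rgb(0, 255, 0).
20% tint:
  R: 0 + 0.2×(255−0) = 0 + 51 = 51 → 51
  G: 255 + 0.2×(255−255) = 255 + 0 = 255 → 255
  B: 0 + 0.2×(255−0) = 0 + 51 = 51 → 51
  → #33ff33
96% tone:
  R: 0 + 0.96×(128−0) = 0 + 122.88 = 122.88 → 123
  G: 255 + 0.96×(128−255) = 255 − 121.92 = 133.08 → 133
  B: 0 + 122.88 = 122.88 → 123
  → #7b857b

#33ff33, #7b857b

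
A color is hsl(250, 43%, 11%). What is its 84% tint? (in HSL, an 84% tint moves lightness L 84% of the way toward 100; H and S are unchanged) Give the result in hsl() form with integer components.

hsl(250, 43%, 86%)

L moves 84% from 11 toward 100: 11 + 74.76 = 85.76 → 86.
H and S are unchanged.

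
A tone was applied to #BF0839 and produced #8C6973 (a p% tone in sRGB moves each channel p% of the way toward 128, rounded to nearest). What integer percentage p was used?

#BF0839 is rgb(191, 8, 57); #8C6973 is rgb(140, 105, 115).
On the G channel (widest range): 105 ≈ 8 + (p/100)(128 − 8), so p ≈ 100×(105 − 8)/(128 − 8) = 9700/120 = 80.83.
p = 81 reproduces all three channels after rounding.

81%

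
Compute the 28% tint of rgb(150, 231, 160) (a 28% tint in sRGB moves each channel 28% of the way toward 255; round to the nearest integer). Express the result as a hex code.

Lerp each channel 28% toward 255:
  R: 150 + 29.4 = 179.4 → 179
  G: 231 + 0.28×(255−231) = 231 + 6.72 = 237.72 → 238
  B: 160 + 26.6 = 186.6 → 187
rgb(179, 238, 187) = #B3EEBB.

#B3EEBB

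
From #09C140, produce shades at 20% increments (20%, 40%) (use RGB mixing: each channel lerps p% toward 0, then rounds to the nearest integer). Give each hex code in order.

#079A33, #057426

#09C140 is rgb(9, 193, 64).
20%: (9 − 1.8 = 7.2→7, 193 − 38.6 = 154.4→154, 64 − 12.8 = 51.2→51) → #079A33
40%: (9 − 3.6 = 5.4→5, 193 − 77.2 = 115.8→116, 64 − 25.6 = 38.4→38) → #057426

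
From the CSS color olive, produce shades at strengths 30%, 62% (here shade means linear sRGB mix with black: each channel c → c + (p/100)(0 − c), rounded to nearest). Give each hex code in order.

#5A5A00, #313100

CSS olive is rgb(128, 128, 0).
30%: (128 − 38.4 = 89.6→90, 128 − 38.4 = 89.6→90, 0→0) → #5A5A00
62%: (128 − 79.36 = 48.64→49, 128 − 79.36 = 48.64→49, 0→0) → #313100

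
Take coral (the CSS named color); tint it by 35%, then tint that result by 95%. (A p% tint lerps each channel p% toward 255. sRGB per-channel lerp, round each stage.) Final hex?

CSS coral is rgb(255, 127, 80).
Lerp each channel 35% toward 255:
  R: 255 + 0.35×(255−255) = 255 + 0 = 255 → 255
  G: 127 + 44.8 = 171.8 → 172
  B: 80 + 0.35×(255−80) = 80 + 61.25 = 141.25 → 141
After the tint: rgb(255, 172, 141) = #FFAC8D.
Per channel, c → c + 0.95(255 − c):
  R: 255 + 0.95×(255−255) = 255 + 0 = 255 → 255
  G: 172 + 0.95×(255−172) = 172 + 78.85 = 250.85 → 251
  B: 141 + 0.95×(255−141) = 141 + 108.3 = 249.3 → 249
rgb(255, 251, 249) = #FFFBF9.

#FFFBF9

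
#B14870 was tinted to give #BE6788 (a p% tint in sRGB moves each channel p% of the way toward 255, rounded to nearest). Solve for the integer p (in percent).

#B14870 is rgb(177, 72, 112); #BE6788 is rgb(190, 103, 136).
On the G channel (widest range): 103 ≈ 72 + (p/100)(255 − 72), so p ≈ 100×(103 − 72)/(255 − 72) = 3100/183 = 16.94.
p = 17 reproduces all three channels after rounding.

17%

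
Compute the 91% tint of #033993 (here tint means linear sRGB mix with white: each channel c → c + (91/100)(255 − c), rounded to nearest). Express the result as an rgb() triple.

rgb(232, 237, 245)

#033993 is rgb(3, 57, 147).
Per channel, c → c + 0.91(255 − c):
  R: 3 + 0.91×(255−3) = 3 + 229.32 = 232.32 → 232
  G: 57 + 0.91×(255−57) = 57 + 180.18 = 237.18 → 237
  B: 147 + 98.28 = 245.28 → 245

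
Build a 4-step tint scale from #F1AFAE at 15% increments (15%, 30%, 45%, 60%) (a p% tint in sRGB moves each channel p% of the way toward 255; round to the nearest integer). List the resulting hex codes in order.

#F3BBBA, #F5C7C6, #F7D3D2, #F9DFDF

#F1AFAE is rgb(241, 175, 174).
15%: (241 + 2.1 = 243.1→243, 175 + 12 = 187→187, 174 + 12.15 = 186.15→186) → #F3BBBA
30%: (241 + 4.2 = 245.2→245, 175 + 24 = 199→199, 174 + 24.3 = 198.3→198) → #F5C7C6
45%: (241 + 6.3 = 247.3→247, 175 + 36 = 211→211, 174 + 36.45 = 210.45→210) → #F7D3D2
60%: (241 + 8.4 = 249.4→249, 175 + 48 = 223→223, 174 + 48.6 = 222.6→223) → #F9DFDF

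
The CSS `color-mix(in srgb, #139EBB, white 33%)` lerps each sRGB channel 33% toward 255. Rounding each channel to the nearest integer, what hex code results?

#139EBB is rgb(19, 158, 187).
Per channel, c → c + 0.33(255 − c):
  R: 19 + 77.88 = 96.88 → 97
  G: 158 + 0.33×(255−158) = 158 + 32.01 = 190.01 → 190
  B: 187 + 0.33×(255−187) = 187 + 22.44 = 209.44 → 209
rgb(97, 190, 209) = #61BED1.

#61BED1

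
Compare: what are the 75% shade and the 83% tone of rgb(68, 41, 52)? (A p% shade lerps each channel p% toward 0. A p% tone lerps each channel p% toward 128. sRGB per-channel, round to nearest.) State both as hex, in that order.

#110a0d, #767173

75% shade:
  R: 68 − 51 = 17 → 17
  G: 41 − 30.75 = 10.25 → 10
  B: 52 − 39 = 13 → 13
  → #110a0d
83% tone:
  R: 68 + 49.8 = 117.8 → 118
  G: 41 + 0.83×(128−41) = 41 + 72.21 = 113.21 → 113
  B: 52 + 0.83×(128−52) = 52 + 63.08 = 115.08 → 115
  → #767173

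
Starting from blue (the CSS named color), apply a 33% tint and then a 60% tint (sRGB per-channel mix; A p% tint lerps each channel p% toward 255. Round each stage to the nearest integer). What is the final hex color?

CSS blue is rgb(0, 0, 255).
A 33% tint moves each channel 33% toward 255:
  R: 0 + 84.15 = 84.15 → 84
  G: 0 + 0.33×(255−0) = 0 + 84.15 = 84.15 → 84
  B: 255 + 0 = 255 → 255
After the tint: rgb(84, 84, 255) = #5454FF.
Lerp each channel 60% toward 255:
  R: 84 + 102.6 = 186.6 → 187
  G: 84 + 102.6 = 186.6 → 187
  B: 255 + 0.6×(255−255) = 255 + 0 = 255 → 255
rgb(187, 187, 255) = #BBBBFF.

#BBBBFF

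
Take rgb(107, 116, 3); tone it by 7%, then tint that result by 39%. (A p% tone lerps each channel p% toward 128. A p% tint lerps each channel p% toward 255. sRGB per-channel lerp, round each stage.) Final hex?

#A5AB6B

A 7% tone moves each channel 7% toward 128:
  R: 107 + 0.07×(128−107) = 107 + 1.47 = 108.47 → 108
  G: 116 + 0.84 = 116.84 → 117
  B: 3 + 0.07×(128−3) = 3 + 8.75 = 11.75 → 12
After the tone: rgb(108, 117, 12) = #6C750C.
Lerp each channel 39% toward 255:
  R: 108 + 0.39×(255−108) = 108 + 57.33 = 165.33 → 165
  G: 117 + 0.39×(255−117) = 117 + 53.82 = 170.82 → 171
  B: 12 + 0.39×(255−12) = 12 + 94.77 = 106.77 → 107
rgb(165, 171, 107) = #A5AB6B.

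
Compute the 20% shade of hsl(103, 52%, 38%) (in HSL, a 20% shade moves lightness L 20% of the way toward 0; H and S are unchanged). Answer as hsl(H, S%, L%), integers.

hsl(103, 52%, 30%)

L moves 20% from 38 toward 0: 38 − 7.6 = 30.4 → 30.
H and S are unchanged.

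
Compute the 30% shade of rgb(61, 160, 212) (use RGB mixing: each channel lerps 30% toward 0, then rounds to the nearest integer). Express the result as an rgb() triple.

rgb(43, 112, 148)

Per channel, c → c + 0.3(0 − c):
  R: 61 − 18.3 = 42.7 → 43
  G: 160 − 48 = 112 → 112
  B: 212 + 0.3×(0−212) = 212 − 63.6 = 148.4 → 148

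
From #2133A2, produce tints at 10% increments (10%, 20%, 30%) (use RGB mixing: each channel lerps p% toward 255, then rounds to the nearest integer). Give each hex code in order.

#2133A2 is rgb(33, 51, 162).
10%: (33 + 22.2 = 55.2→55, 51 + 20.4 = 71.4→71, 162 + 9.3 = 171.3→171) → #3747AB
20%: (33 + 44.4 = 77.4→77, 51 + 40.8 = 91.8→92, 162 + 18.6 = 180.6→181) → #4D5CB5
30%: (33 + 66.6 = 99.6→100, 51 + 61.2 = 112.2→112, 162 + 27.9 = 189.9→190) → #6470BE

#3747AB, #4D5CB5, #6470BE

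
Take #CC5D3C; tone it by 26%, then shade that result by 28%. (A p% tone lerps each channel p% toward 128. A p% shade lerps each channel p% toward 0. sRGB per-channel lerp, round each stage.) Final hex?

#844938

#CC5D3C is rgb(204, 93, 60).
Lerp each channel 26% toward 128:
  R: 204 + 0.26×(128−204) = 204 − 19.76 = 184.24 → 184
  G: 93 + 0.26×(128−93) = 93 + 9.1 = 102.1 → 102
  B: 60 + 17.68 = 77.68 → 78
After the tone: rgb(184, 102, 78) = #B8664E.
Per channel, c → c + 0.28(0 − c):
  R: 184 − 51.52 = 132.48 → 132
  G: 102 + 0.28×(0−102) = 102 − 28.56 = 73.44 → 73
  B: 78 + 0.28×(0−78) = 78 − 21.84 = 56.16 → 56
rgb(132, 73, 56) = #844938.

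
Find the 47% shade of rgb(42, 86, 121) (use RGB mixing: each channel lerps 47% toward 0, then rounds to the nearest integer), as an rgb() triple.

rgb(22, 46, 64)

Lerp each channel 47% toward 0:
  R: 42 + 0.47×(0−42) = 42 − 19.74 = 22.26 → 22
  G: 86 − 40.42 = 45.58 → 46
  B: 121 + 0.47×(0−121) = 121 − 56.87 = 64.13 → 64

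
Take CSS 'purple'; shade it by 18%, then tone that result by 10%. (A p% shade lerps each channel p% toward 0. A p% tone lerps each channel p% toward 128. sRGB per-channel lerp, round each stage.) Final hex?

CSS purple is rgb(128, 0, 128).
Per channel, c → c + 0.18(0 − c):
  R: 128 − 23.04 = 104.96 → 105
  G: 0 + 0.18×(0−0) = 0 + 0 = 0 → 0
  B: 128 − 23.04 = 104.96 → 105
After the shade: rgb(105, 0, 105) = #690069.
A 10% tone moves each channel 10% toward 128:
  R: 105 + 2.3 = 107.3 → 107
  G: 0 + 12.8 = 12.8 → 13
  B: 105 + 0.1×(128−105) = 105 + 2.3 = 107.3 → 107
rgb(107, 13, 107) = #6b0d6b.

#6b0d6b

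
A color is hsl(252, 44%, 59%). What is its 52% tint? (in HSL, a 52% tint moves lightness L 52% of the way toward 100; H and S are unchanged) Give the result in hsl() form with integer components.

L moves 52% from 59 toward 100: 59 + 21.32 = 80.32 → 80.
H and S are unchanged.

hsl(252, 44%, 80%)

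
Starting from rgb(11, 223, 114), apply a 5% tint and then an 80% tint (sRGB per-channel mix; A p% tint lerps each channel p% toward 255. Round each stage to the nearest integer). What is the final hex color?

#D1F9E4

A 5% tint moves each channel 5% toward 255:
  R: 11 + 12.2 = 23.2 → 23
  G: 223 + 1.6 = 224.6 → 225
  B: 114 + 0.05×(255−114) = 114 + 7.05 = 121.05 → 121
After the tint: rgb(23, 225, 121) = #17E179.
Lerp each channel 80% toward 255:
  R: 23 + 185.6 = 208.6 → 209
  G: 225 + 0.8×(255−225) = 225 + 24 = 249 → 249
  B: 121 + 107.2 = 228.2 → 228
rgb(209, 249, 228) = #D1F9E4.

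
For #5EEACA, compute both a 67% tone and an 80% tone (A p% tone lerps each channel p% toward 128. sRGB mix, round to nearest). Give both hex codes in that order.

#5EEACA is rgb(94, 234, 202).
67% tone:
  R: 94 + 0.67×(128−94) = 94 + 22.78 = 116.78 → 117
  G: 234 + 0.67×(128−234) = 234 − 71.02 = 162.98 → 163
  B: 202 + 0.67×(128−202) = 202 − 49.58 = 152.42 → 152
  → #75A398
80% tone:
  R: 94 + 27.2 = 121.2 → 121
  G: 234 − 84.8 = 149.2 → 149
  B: 202 + 0.8×(128−202) = 202 − 59.2 = 142.8 → 143
  → #79958F

#75A398, #79958F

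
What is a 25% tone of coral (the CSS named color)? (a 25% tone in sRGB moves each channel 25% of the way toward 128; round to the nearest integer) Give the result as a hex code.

CSS coral is rgb(255, 127, 80).
Lerp each channel 25% toward 128:
  R: 255 + 0.25×(128−255) = 255 − 31.75 = 223.25 → 223
  G: 127 + 0.25×(128−127) = 127 + 0.25 = 127.25 → 127
  B: 80 + 12 = 92 → 92
rgb(223, 127, 92) = #DF7F5C.

#DF7F5C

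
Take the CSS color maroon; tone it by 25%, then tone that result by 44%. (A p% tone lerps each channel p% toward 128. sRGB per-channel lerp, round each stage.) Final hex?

CSS maroon is rgb(128, 0, 0).
Lerp each channel 25% toward 128:
  R: 128 + 0 = 128 → 128
  G: 0 + 32 = 32 → 32
  B: 0 + 0.25×(128−0) = 0 + 32 = 32 → 32
After the tone: rgb(128, 32, 32) = #802020.
Per channel, c → c + 0.44(128 − c):
  R: 128 + 0 = 128 → 128
  G: 32 + 0.44×(128−32) = 32 + 42.24 = 74.24 → 74
  B: 32 + 42.24 = 74.24 → 74
rgb(128, 74, 74) = #804a4a.

#804a4a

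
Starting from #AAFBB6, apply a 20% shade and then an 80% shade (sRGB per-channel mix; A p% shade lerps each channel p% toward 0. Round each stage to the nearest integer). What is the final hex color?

#AAFBB6 is rgb(170, 251, 182).
Per channel, c → c + 0.2(0 − c):
  R: 170 + 0.2×(0−170) = 170 − 34 = 136 → 136
  G: 251 + 0.2×(0−251) = 251 − 50.2 = 200.8 → 201
  B: 182 − 36.4 = 145.6 → 146
After the shade: rgb(136, 201, 146) = #88C992.
Lerp each channel 80% toward 0:
  R: 136 − 108.8 = 27.2 → 27
  G: 201 + 0.8×(0−201) = 201 − 160.8 = 40.2 → 40
  B: 146 + 0.8×(0−146) = 146 − 116.8 = 29.2 → 29
rgb(27, 40, 29) = #1B281D.

#1B281D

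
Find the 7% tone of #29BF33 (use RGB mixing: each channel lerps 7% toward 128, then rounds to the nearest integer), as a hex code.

#2FBB38

#29BF33 is rgb(41, 191, 51).
A 7% tone moves each channel 7% toward 128:
  R: 41 + 6.09 = 47.09 → 47
  G: 191 − 4.41 = 186.59 → 187
  B: 51 + 0.07×(128−51) = 51 + 5.39 = 56.39 → 56
rgb(47, 187, 56) = #2FBB38.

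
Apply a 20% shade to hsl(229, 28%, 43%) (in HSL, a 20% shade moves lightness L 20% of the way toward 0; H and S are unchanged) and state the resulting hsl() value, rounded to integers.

L moves 20% from 43 toward 0: 43 − 8.6 = 34.4 → 34.
H and S are unchanged.

hsl(229, 28%, 34%)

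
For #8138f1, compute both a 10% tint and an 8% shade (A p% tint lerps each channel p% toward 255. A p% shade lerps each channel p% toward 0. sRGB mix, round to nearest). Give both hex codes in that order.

#8e4cf2, #7734de

#8138f1 is rgb(129, 56, 241).
10% tint:
  R: 129 + 0.1×(255−129) = 129 + 12.6 = 141.6 → 142
  G: 56 + 0.1×(255−56) = 56 + 19.9 = 75.9 → 76
  B: 241 + 0.1×(255−241) = 241 + 1.4 = 242.4 → 242
  → #8e4cf2
8% shade:
  R: 129 + 0.08×(0−129) = 129 − 10.32 = 118.68 → 119
  G: 56 + 0.08×(0−56) = 56 − 4.48 = 51.52 → 52
  B: 241 − 19.28 = 221.72 → 222
  → #7734de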